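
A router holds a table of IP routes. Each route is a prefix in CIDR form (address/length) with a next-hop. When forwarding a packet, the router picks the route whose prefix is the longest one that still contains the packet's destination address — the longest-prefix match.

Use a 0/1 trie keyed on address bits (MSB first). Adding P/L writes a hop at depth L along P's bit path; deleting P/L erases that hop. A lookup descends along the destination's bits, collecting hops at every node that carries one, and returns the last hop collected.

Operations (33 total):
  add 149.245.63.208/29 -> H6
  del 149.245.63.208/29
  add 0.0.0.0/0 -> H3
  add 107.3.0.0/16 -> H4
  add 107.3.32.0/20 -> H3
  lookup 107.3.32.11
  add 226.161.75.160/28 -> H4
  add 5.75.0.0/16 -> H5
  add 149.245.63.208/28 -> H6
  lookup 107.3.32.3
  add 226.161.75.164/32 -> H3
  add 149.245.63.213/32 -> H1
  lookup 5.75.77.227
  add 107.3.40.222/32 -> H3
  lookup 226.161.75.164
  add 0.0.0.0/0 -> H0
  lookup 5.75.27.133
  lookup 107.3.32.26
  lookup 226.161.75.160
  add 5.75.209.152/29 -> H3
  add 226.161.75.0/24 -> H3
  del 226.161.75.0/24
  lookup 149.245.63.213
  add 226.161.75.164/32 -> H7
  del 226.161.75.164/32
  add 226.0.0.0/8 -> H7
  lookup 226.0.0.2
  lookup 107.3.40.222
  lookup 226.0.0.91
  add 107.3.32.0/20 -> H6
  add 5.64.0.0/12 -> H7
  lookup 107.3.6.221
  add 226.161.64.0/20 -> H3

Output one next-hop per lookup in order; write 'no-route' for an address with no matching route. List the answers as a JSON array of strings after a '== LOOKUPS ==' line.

Apply in order:
  + 149.245.63.208/29 (H6) depth=29
  del 149.245.63.208/29 (clear depth 29)
  + 0.0.0.0/0 (H3) depth=0
  + 107.3.0.0/16 (H4) depth=16
  + 107.3.32.0/20 (H3) depth=20
  lookup 107.3.32.11: bits 01101011000000110010 walk d0:H3→d1:-→d2:-→d3:-→d4:-→d5:-→d6:-→d7:-→d8:-→d9:-→d10:-→d11:-→d12:-→d13:-→d14:-→d15:-→d16:H4→d17:-→d18:-→d19:-→d20:H3 -> H3
  + 226.161.75.160/28 (H4) depth=28
  + 5.75.0.0/16 (H5) depth=16
  + 149.245.63.208/28 (H6) depth=28
  lookup 107.3.32.3: bits 01101011000000110010 walk d0:H3→d1:-→d2:-→d3:-→d4:-→d5:-→d6:-→d7:-→d8:-→d9:-→d10:-→d11:-→d12:-→d13:-→d14:-→d15:-→d16:H4→d17:-→d18:-→d19:-→d20:H3 -> H3
  + 226.161.75.164/32 (H3) depth=32
  + 149.245.63.213/32 (H1) depth=32
  lookup 5.75.77.227: bits 0000010101001011 walk d0:H3→d1:-→d2:-→d3:-→d4:-→d5:-→d6:-→d7:-→d8:-→d9:-→d10:-→d11:-→d12:-→d13:-→d14:-→d15:-→d16:H5 -> H5
  + 107.3.40.222/32 (H3) depth=32
  lookup 226.161.75.164: bits 11100010101000010100101110100100 walk d0:H3→d1:-→d2:-→d3:-→d4:-→d5:-→d6:-→d7:-→d8:-→d9:-→d10:-→d11:-→d12:-→d13:-→d14:-→d15:-→d16:-→d17:-→d18:-→d19:-→d20:-→d21:-→d22:-→d23:-→d24:-→d25:-→d26:-→d27:-→d28:H4→d29:-→d30:-→d31:-→d32:H3 -> H3
  + 0.0.0.0/0 (H0) depth=0
  lookup 5.75.27.133: bits 0000010101001011 walk d0:H0→d1:-→d2:-→d3:-→d4:-→d5:-→d6:-→d7:-→d8:-→d9:-→d10:-→d11:-→d12:-→d13:-→d14:-→d15:-→d16:H5 -> H5
  lookup 107.3.32.26: bits 01101011000000110010 walk d0:H0→d1:-→d2:-→d3:-→d4:-→d5:-→d6:-→d7:-→d8:-→d9:-→d10:-→d11:-→d12:-→d13:-→d14:-→d15:-→d16:H4→d17:-→d18:-→d19:-→d20:H3 -> H3
  lookup 226.161.75.160: bits 11100010101000010100101110100 walk d0:H0→d1:-→d2:-→d3:-→d4:-→d5:-→d6:-→d7:-→d8:-→d9:-→d10:-→d11:-→d12:-→d13:-→d14:-→d15:-→d16:-→d17:-→d18:-→d19:-→d20:-→d21:-→d22:-→d23:-→d24:-→d25:-→d26:-→d27:-→d28:H4→d29:- -> H4
  + 5.75.209.152/29 (H3) depth=29
  + 226.161.75.0/24 (H3) depth=24
  del 226.161.75.0/24 (clear depth 24)
  lookup 149.245.63.213: bits 10010101111101010011111111010101 walk d0:H0→d1:-→d2:-→d3:-→d4:-→d5:-→d6:-→d7:-→d8:-→d9:-→d10:-→d11:-→d12:-→d13:-→d14:-→d15:-→d16:-→d17:-→d18:-→d19:-→d20:-→d21:-→d22:-→d23:-→d24:-→d25:-→d26:-→d27:-→d28:H6→d29:-→d30:-→d31:-→d32:H1 -> H1
  + 226.161.75.164/32 (H7) depth=32
  del 226.161.75.164/32 (clear depth 32)
  + 226.0.0.0/8 (H7) depth=8
  lookup 226.0.0.2: bits 11100010 walk d0:H0→d1:-→d2:-→d3:-→d4:-→d5:-→d6:-→d7:-→d8:H7 -> H7
  lookup 107.3.40.222: bits 01101011000000110010100011011110 walk d0:H0→d1:-→d2:-→d3:-→d4:-→d5:-→d6:-→d7:-→d8:-→d9:-→d10:-→d11:-→d12:-→d13:-→d14:-→d15:-→d16:H4→d17:-→d18:-→d19:-→d20:H3→d21:-→d22:-→d23:-→d24:-→d25:-→d26:-→d27:-→d28:-→d29:-→d30:-→d31:-→d32:H3 -> H3
  lookup 226.0.0.91: bits 11100010 walk d0:H0→d1:-→d2:-→d3:-→d4:-→d5:-→d6:-→d7:-→d8:H7 -> H7
  + 107.3.32.0/20 (H6) depth=20
  + 5.64.0.0/12 (H7) depth=12
  lookup 107.3.6.221: bits 011010110000001100 walk d0:H0→d1:-→d2:-→d3:-→d4:-→d5:-→d6:-→d7:-→d8:-→d9:-→d10:-→d11:-→d12:-→d13:-→d14:-→d15:-→d16:H4→d17:-→d18:- -> H4
  + 226.161.64.0/20 (H3) depth=20

== LOOKUPS ==
["H3","H3","H5","H3","H5","H3","H4","H1","H7","H3","H7","H4"]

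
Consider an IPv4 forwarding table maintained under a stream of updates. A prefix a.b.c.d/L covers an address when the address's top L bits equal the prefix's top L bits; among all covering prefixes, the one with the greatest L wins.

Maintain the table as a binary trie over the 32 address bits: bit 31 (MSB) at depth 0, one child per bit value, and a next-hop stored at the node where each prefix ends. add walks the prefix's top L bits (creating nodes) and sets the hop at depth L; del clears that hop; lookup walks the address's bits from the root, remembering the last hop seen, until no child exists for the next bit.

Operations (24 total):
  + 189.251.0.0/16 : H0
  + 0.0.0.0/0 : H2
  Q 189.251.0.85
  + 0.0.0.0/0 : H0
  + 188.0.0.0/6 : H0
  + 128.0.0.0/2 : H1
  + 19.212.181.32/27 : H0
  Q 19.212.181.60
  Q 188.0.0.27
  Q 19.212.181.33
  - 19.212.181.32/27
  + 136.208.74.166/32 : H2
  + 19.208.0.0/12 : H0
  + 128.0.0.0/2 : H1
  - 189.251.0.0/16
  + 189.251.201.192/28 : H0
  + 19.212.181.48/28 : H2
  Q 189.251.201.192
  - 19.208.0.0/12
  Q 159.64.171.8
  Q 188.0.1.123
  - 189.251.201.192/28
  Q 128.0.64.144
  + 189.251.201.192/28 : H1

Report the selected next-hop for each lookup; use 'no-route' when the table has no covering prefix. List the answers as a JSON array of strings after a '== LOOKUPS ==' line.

Process each operation:
  + 189.251.0.0/16 (H0) depth=16
  + 0.0.0.0/0 (H2) depth=0
  Q 189.251.0.85: descend 1011110111111011 ; hops seen [H2,H0] ; pick H0
  + 0.0.0.0/0 (H0) depth=0
  + 188.0.0.0/6 (H0) depth=6
  + 128.0.0.0/2 (H1) depth=2
  + 19.212.181.32/27 (H0) depth=27
  Q 19.212.181.60: descend 000100111101010010110101001 ; hops seen [H0,H0] ; pick H0
  Q 188.0.0.27: descend 1011110 ; hops seen [H0,H1,H0] ; pick H0
  Q 19.212.181.33: descend 000100111101010010110101001 ; hops seen [H0,H0] ; pick H0
  del 19.212.181.32/27 (clear depth 27)
  + 136.208.74.166/32 (H2) depth=32
  + 19.208.0.0/12 (H0) depth=12
  + 128.0.0.0/2 (H1) depth=2
  del 189.251.0.0/16 (clear depth 16)
  + 189.251.201.192/28 (H0) depth=28
  + 19.212.181.48/28 (H2) depth=28
  Q 189.251.201.192: descend 1011110111111011110010011100 ; hops seen [H0,H1,H0,H0] ; pick H0
  del 19.208.0.0/12 (clear depth 12)
  Q 159.64.171.8: descend 100 ; hops seen [H0,H1] ; pick H1
  Q 188.0.1.123: descend 1011110 ; hops seen [H0,H1,H0] ; pick H0
  del 189.251.201.192/28 (clear depth 28)
  Q 128.0.64.144: descend 1000 ; hops seen [H0,H1] ; pick H1
  + 189.251.201.192/28 (H1) depth=28

== LOOKUPS ==
["H0","H0","H0","H0","H0","H1","H0","H1"]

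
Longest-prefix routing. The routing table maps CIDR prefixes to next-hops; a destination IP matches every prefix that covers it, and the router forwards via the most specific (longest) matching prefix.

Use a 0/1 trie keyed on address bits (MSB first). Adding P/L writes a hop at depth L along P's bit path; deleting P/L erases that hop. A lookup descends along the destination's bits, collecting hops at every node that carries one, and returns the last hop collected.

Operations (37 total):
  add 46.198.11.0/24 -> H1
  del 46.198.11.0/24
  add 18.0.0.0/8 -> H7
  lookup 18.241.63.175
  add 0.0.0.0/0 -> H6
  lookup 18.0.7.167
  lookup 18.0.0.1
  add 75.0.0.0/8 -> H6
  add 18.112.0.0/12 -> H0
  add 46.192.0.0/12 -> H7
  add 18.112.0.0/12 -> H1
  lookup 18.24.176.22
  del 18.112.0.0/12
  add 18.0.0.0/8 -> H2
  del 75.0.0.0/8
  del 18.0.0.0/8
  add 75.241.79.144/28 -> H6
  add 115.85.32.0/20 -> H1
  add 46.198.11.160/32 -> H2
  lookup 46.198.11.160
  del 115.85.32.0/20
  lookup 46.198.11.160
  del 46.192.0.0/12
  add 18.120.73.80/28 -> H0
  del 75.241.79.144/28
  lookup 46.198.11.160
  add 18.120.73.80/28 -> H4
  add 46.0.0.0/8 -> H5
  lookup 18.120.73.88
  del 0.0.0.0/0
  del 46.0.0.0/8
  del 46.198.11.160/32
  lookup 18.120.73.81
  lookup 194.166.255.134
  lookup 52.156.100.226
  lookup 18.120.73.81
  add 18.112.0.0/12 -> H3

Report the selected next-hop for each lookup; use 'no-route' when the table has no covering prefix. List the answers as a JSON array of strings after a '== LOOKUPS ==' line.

Trace:
  add 46.198.11.0/24 -> H1 at depth 24
  del 46.198.11.0/24 (clear depth 24)
  add 18.0.0.0/8 -> H7 at depth 8
  lookup 18.241.63.175: bits 00010010 walk d0:-→d1:-→d2:-→d3:-→d4:-→d5:-→d6:-→d7:-→d8:H7 -> H7
  add 0.0.0.0/0 -> H6 at depth 0
  lookup 18.0.7.167: bits 00010010 walk d0:H6→d1:-→d2:-→d3:-→d4:-→d5:-→d6:-→d7:-→d8:H7 -> H7
  lookup 18.0.0.1: bits 00010010 walk d0:H6→d1:-→d2:-→d3:-→d4:-→d5:-→d6:-→d7:-→d8:H7 -> H7
  add 75.0.0.0/8 -> H6 at depth 8
  add 18.112.0.0/12 -> H0 at depth 12
  add 46.192.0.0/12 -> H7 at depth 12
  add 18.112.0.0/12 -> H1 at depth 12
  lookup 18.24.176.22: bits 000100100 walk d0:H6→d1:-→d2:-→d3:-→d4:-→d5:-→d6:-→d7:-→d8:H7→d9:- -> H7
  del 18.112.0.0/12 (clear depth 12)
  add 18.0.0.0/8 -> H2 at depth 8
  del 75.0.0.0/8 (clear depth 8)
  del 18.0.0.0/8 (clear depth 8)
  add 75.241.79.144/28 -> H6 at depth 28
  add 115.85.32.0/20 -> H1 at depth 20
  add 46.198.11.160/32 -> H2 at depth 32
  lookup 46.198.11.160: bits 00101110110001100000101110100000 walk d0:H6→d1:-→d2:-→d3:-→d4:-→d5:-→d6:-→d7:-→d8:-→d9:-→d10:-→d11:-→d12:H7→d13:-→d14:-→d15:-→d16:-→d17:-→d18:-→d19:-→d20:-→d21:-→d22:-→d23:-→d24:-→d25:-→d26:-→d27:-→d28:-→d29:-→d30:-→d31:-→d32:H2 -> H2
  del 115.85.32.0/20 (clear depth 20)
  lookup 46.198.11.160: bits 00101110110001100000101110100000 walk d0:H6→d1:-→d2:-→d3:-→d4:-→d5:-→d6:-→d7:-→d8:-→d9:-→d10:-→d11:-→d12:H7→d13:-→d14:-→d15:-→d16:-→d17:-→d18:-→d19:-→d20:-→d21:-→d22:-→d23:-→d24:-→d25:-→d26:-→d27:-→d28:-→d29:-→d30:-→d31:-→d32:H2 -> H2
  del 46.192.0.0/12 (clear depth 12)
  add 18.120.73.80/28 -> H0 at depth 28
  del 75.241.79.144/28 (clear depth 28)
  lookup 46.198.11.160: bits 00101110110001100000101110100000 walk d0:H6→d1:-→d2:-→d3:-→d4:-→d5:-→d6:-→d7:-→d8:-→d9:-→d10:-→d11:-→d12:-→d13:-→d14:-→d15:-→d16:-→d17:-→d18:-→d19:-→d20:-→d21:-→d22:-→d23:-→d24:-→d25:-→d26:-→d27:-→d28:-→d29:-→d30:-→d31:-→d32:H2 -> H2
  add 18.120.73.80/28 -> H4 at depth 28
  add 46.0.0.0/8 -> H5 at depth 8
  lookup 18.120.73.88: bits 0001001001111000010010010101 walk d0:H6→d1:-→d2:-→d3:-→d4:-→d5:-→d6:-→d7:-→d8:-→d9:-→d10:-→d11:-→d12:-→d13:-→d14:-→d15:-→d16:-→d17:-→d18:-→d19:-→d20:-→d21:-→d22:-→d23:-→d24:-→d25:-→d26:-→d27:-→d28:H4 -> H4
  del 0.0.0.0/0 (clear depth 0)
  del 46.0.0.0/8 (clear depth 8)
  del 46.198.11.160/32 (clear depth 32)
  lookup 18.120.73.81: bits 0001001001111000010010010101 walk d0:-→d1:-→d2:-→d3:-→d4:-→d5:-→d6:-→d7:-→d8:-→d9:-→d10:-→d11:-→d12:-→d13:-→d14:-→d15:-→d16:-→d17:-→d18:-→d19:-→d20:-→d21:-→d22:-→d23:-→d24:-→d25:-→d26:-→d27:-→d28:H4 -> H4
  lookup 194.166.255.134: bits ε walk d0:- -> no-route
  lookup 52.156.100.226: bits 001 walk d0:-→d1:-→d2:-→d3:- -> no-route
  lookup 18.120.73.81: bits 0001001001111000010010010101 walk d0:-→d1:-→d2:-→d3:-→d4:-→d5:-→d6:-→d7:-→d8:-→d9:-→d10:-→d11:-→d12:-→d13:-→d14:-→d15:-→d16:-→d17:-→d18:-→d19:-→d20:-→d21:-→d22:-→d23:-→d24:-→d25:-→d26:-→d27:-→d28:H4 -> H4
  add 18.112.0.0/12 -> H3 at depth 12

== LOOKUPS ==
["H7","H7","H7","H7","H2","H2","H2","H4","H4","no-route","no-route","H4"]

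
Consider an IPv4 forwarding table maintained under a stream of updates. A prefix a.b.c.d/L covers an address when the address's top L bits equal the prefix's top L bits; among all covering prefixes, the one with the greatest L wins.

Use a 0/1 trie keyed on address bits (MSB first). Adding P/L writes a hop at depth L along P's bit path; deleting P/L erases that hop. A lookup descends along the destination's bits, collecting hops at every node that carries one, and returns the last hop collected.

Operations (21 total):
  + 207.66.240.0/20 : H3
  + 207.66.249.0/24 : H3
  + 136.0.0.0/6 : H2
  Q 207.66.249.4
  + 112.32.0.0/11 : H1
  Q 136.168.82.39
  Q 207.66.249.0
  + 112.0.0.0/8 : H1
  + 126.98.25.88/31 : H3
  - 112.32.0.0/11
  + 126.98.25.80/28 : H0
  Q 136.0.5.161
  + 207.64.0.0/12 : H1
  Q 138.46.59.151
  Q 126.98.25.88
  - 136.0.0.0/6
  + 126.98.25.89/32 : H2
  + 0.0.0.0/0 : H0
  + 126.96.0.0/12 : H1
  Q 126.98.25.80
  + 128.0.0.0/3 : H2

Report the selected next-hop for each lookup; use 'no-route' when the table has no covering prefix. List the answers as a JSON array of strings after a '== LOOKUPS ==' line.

Trace:
  + 207.66.240.0/20 (H3) depth=20
  + 207.66.249.0/24 (H3) depth=24
  + 136.0.0.0/6 (H2) depth=6
  Q 207.66.249.4: descend 110011110100001011111001 ; hops seen [H3,H3] ; pick H3
  + 112.32.0.0/11 (H1) depth=11
  Q 136.168.82.39: descend 100010 ; hops seen [H2] ; pick H2
  Q 207.66.249.0: descend 110011110100001011111001 ; hops seen [H3,H3] ; pick H3
  + 112.0.0.0/8 (H1) depth=8
  + 126.98.25.88/31 (H3) depth=31
  del 112.32.0.0/11 (clear depth 11)
  + 126.98.25.80/28 (H0) depth=28
  Q 136.0.5.161: descend 100010 ; hops seen [H2] ; pick H2
  + 207.64.0.0/12 (H1) depth=12
  Q 138.46.59.151: descend 100010 ; hops seen [H2] ; pick H2
  Q 126.98.25.88: descend 0111111001100010000110010101100 ; hops seen [H0,H3] ; pick H3
  del 136.0.0.0/6 (clear depth 6)
  + 126.98.25.89/32 (H2) depth=32
  + 0.0.0.0/0 (H0) depth=0
  + 126.96.0.0/12 (H1) depth=12
  Q 126.98.25.80: descend 0111111001100010000110010101 ; hops seen [H0,H1,H0] ; pick H0
  + 128.0.0.0/3 (H2) depth=3

== LOOKUPS ==
["H3","H2","H3","H2","H2","H3","H0"]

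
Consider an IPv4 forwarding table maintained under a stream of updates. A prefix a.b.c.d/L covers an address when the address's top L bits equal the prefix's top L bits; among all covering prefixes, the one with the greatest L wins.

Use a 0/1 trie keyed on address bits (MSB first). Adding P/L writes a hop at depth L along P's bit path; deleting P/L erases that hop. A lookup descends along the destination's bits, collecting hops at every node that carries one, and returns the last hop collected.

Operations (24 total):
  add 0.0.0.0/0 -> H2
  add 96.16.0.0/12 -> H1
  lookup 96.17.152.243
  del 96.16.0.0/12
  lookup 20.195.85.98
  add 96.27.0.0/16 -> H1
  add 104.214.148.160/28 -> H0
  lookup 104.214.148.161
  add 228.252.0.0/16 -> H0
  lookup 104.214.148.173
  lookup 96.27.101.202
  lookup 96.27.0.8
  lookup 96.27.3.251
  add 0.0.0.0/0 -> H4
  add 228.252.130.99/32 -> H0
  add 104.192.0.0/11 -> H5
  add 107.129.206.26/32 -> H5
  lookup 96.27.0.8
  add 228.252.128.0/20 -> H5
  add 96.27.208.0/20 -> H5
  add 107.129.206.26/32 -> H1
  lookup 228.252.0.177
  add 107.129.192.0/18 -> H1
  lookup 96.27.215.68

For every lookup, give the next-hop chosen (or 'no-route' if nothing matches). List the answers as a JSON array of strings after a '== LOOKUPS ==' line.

Trace:
  + 0.0.0.0/0 (H2) depth=0
  + 96.16.0.0/12 (H1) depth=12
  lookup 96.17.152.243: bits 011000000001 walk d0:H2→d1:-→d2:-→d3:-→d4:-→d5:-→d6:-→d7:-→d8:-→d9:-→d10:-→d11:-→d12:H1 -> H1
  - 96.16.0.0/12 clear@12
  lookup 20.195.85.98: bits 0 walk d0:H2→d1:- -> H2
  + 96.27.0.0/16 (H1) depth=16
  + 104.214.148.160/28 (H0) depth=28
  lookup 104.214.148.161: bits 0110100011010110100101001010 walk d0:H2→d1:-→d2:-→d3:-→d4:-→d5:-→d6:-→d7:-→d8:-→d9:-→d10:-→d11:-→d12:-→d13:-→d14:-→d15:-→d16:-→d17:-→d18:-→d19:-→d20:-→d21:-→d22:-→d23:-→d24:-→d25:-→d26:-→d27:-→d28:H0 -> H0
  + 228.252.0.0/16 (H0) depth=16
  lookup 104.214.148.173: bits 0110100011010110100101001010 walk d0:H2→d1:-→d2:-→d3:-→d4:-→d5:-→d6:-→d7:-→d8:-→d9:-→d10:-→d11:-→d12:-→d13:-→d14:-→d15:-→d16:-→d17:-→d18:-→d19:-→d20:-→d21:-→d22:-→d23:-→d24:-→d25:-→d26:-→d27:-→d28:H0 -> H0
  lookup 96.27.101.202: bits 0110000000011011 walk d0:H2→d1:-→d2:-→d3:-→d4:-→d5:-→d6:-→d7:-→d8:-→d9:-→d10:-→d11:-→d12:-→d13:-→d14:-→d15:-→d16:H1 -> H1
  lookup 96.27.0.8: bits 0110000000011011 walk d0:H2→d1:-→d2:-→d3:-→d4:-→d5:-→d6:-→d7:-→d8:-→d9:-→d10:-→d11:-→d12:-→d13:-→d14:-→d15:-→d16:H1 -> H1
  lookup 96.27.3.251: bits 0110000000011011 walk d0:H2→d1:-→d2:-→d3:-→d4:-→d5:-→d6:-→d7:-→d8:-→d9:-→d10:-→d11:-→d12:-→d13:-→d14:-→d15:-→d16:H1 -> H1
  + 0.0.0.0/0 (H4) depth=0
  + 228.252.130.99/32 (H0) depth=32
  + 104.192.0.0/11 (H5) depth=11
  + 107.129.206.26/32 (H5) depth=32
  lookup 96.27.0.8: bits 0110000000011011 walk d0:H4→d1:-→d2:-→d3:-→d4:-→d5:-→d6:-→d7:-→d8:-→d9:-→d10:-→d11:-→d12:-→d13:-→d14:-→d15:-→d16:H1 -> H1
  + 228.252.128.0/20 (H5) depth=20
  + 96.27.208.0/20 (H5) depth=20
  + 107.129.206.26/32 (H1) depth=32
  lookup 228.252.0.177: bits 1110010011111100 walk d0:H4→d1:-→d2:-→d3:-→d4:-→d5:-→d6:-→d7:-→d8:-→d9:-→d10:-→d11:-→d12:-→d13:-→d14:-→d15:-→d16:H0 -> H0
  + 107.129.192.0/18 (H1) depth=18
  lookup 96.27.215.68: bits 01100000000110111101 walk d0:H4→d1:-→d2:-→d3:-→d4:-→d5:-→d6:-→d7:-→d8:-→d9:-→d10:-→d11:-→d12:-→d13:-→d14:-→d15:-→d16:H1→d17:-→d18:-→d19:-→d20:H5 -> H5

== LOOKUPS ==
["H1","H2","H0","H0","H1","H1","H1","H1","H0","H5"]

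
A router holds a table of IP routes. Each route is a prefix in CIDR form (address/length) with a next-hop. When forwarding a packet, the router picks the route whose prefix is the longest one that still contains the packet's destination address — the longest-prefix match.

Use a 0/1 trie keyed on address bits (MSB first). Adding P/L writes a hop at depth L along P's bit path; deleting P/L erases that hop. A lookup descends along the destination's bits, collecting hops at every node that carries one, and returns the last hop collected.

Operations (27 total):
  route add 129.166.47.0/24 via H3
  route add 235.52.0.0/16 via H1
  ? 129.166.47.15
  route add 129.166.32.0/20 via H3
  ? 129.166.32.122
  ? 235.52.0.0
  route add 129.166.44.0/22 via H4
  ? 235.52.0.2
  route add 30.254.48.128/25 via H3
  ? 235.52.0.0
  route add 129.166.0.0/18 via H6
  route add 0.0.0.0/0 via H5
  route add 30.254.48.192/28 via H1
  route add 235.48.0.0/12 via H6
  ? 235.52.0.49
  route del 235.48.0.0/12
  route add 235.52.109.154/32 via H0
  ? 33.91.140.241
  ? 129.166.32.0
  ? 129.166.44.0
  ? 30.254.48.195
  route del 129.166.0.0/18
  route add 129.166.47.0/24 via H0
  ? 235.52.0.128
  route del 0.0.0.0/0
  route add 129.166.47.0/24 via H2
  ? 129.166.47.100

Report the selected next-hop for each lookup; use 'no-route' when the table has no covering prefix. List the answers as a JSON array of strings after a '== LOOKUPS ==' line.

Process each operation:
  + 129.166.47.0/24 (H3) depth=24
  + 235.52.0.0/16 (H1) depth=16
  lookup 129.166.47.15: bits 100000011010011000101111 walk d0:-→d1:-→d2:-→d3:-→d4:-→d5:-→d6:-→d7:-→d8:-→d9:-→d10:-→d11:-→d12:-→d13:-→d14:-→d15:-→d16:-→d17:-→d18:-→d19:-→d20:-→d21:-→d22:-→d23:-→d24:H3 -> H3
  + 129.166.32.0/20 (H3) depth=20
  lookup 129.166.32.122: bits 10000001101001100010 walk d0:-→d1:-→d2:-→d3:-→d4:-→d5:-→d6:-→d7:-→d8:-→d9:-→d10:-→d11:-→d12:-→d13:-→d14:-→d15:-→d16:-→d17:-→d18:-→d19:-→d20:H3 -> H3
  lookup 235.52.0.0: bits 1110101100110100 walk d0:-→d1:-→d2:-→d3:-→d4:-→d5:-→d6:-→d7:-→d8:-→d9:-→d10:-→d11:-→d12:-→d13:-→d14:-→d15:-→d16:H1 -> H1
  + 129.166.44.0/22 (H4) depth=22
  lookup 235.52.0.2: bits 1110101100110100 walk d0:-→d1:-→d2:-→d3:-→d4:-→d5:-→d6:-→d7:-→d8:-→d9:-→d10:-→d11:-→d12:-→d13:-→d14:-→d15:-→d16:H1 -> H1
  + 30.254.48.128/25 (H3) depth=25
  lookup 235.52.0.0: bits 1110101100110100 walk d0:-→d1:-→d2:-→d3:-→d4:-→d5:-→d6:-→d7:-→d8:-→d9:-→d10:-→d11:-→d12:-→d13:-→d14:-→d15:-→d16:H1 -> H1
  + 129.166.0.0/18 (H6) depth=18
  + 0.0.0.0/0 (H5) depth=0
  + 30.254.48.192/28 (H1) depth=28
  + 235.48.0.0/12 (H6) depth=12
  lookup 235.52.0.49: bits 1110101100110100 walk d0:H5→d1:-→d2:-→d3:-→d4:-→d5:-→d6:-→d7:-→d8:-→d9:-→d10:-→d11:-→d12:H6→d13:-→d14:-→d15:-→d16:H1 -> H1
  del 235.48.0.0/12 (clear depth 12)
  + 235.52.109.154/32 (H0) depth=32
  lookup 33.91.140.241: bits 00 walk d0:H5→d1:-→d2:- -> H5
  lookup 129.166.32.0: bits 10000001101001100010 walk d0:H5→d1:-→d2:-→d3:-→d4:-→d5:-→d6:-→d7:-→d8:-→d9:-→d10:-→d11:-→d12:-→d13:-→d14:-→d15:-→d16:-→d17:-→d18:H6→d19:-→d20:H3 -> H3
  lookup 129.166.44.0: bits 1000000110100110001011 walk d0:H5→d1:-→d2:-→d3:-→d4:-→d5:-→d6:-→d7:-→d8:-→d9:-→d10:-→d11:-→d12:-→d13:-→d14:-→d15:-→d16:-→d17:-→d18:H6→d19:-→d20:H3→d21:-→d22:H4 -> H4
  lookup 30.254.48.195: bits 0001111011111110001100001100 walk d0:H5→d1:-→d2:-→d3:-→d4:-→d5:-→d6:-→d7:-→d8:-→d9:-→d10:-→d11:-→d12:-→d13:-→d14:-→d15:-→d16:-→d17:-→d18:-→d19:-→d20:-→d21:-→d22:-→d23:-→d24:-→d25:H3→d26:-→d27:-→d28:H1 -> H1
  del 129.166.0.0/18 (clear depth 18)
  + 129.166.47.0/24 (H0) depth=24
  lookup 235.52.0.128: bits 11101011001101000 walk d0:H5→d1:-→d2:-→d3:-→d4:-→d5:-→d6:-→d7:-→d8:-→d9:-→d10:-→d11:-→d12:-→d13:-→d14:-→d15:-→d16:H1→d17:- -> H1
  del 0.0.0.0/0 (clear depth 0)
  + 129.166.47.0/24 (H2) depth=24
  lookup 129.166.47.100: bits 100000011010011000101111 walk d0:-→d1:-→d2:-→d3:-→d4:-→d5:-→d6:-→d7:-→d8:-→d9:-→d10:-→d11:-→d12:-→d13:-→d14:-→d15:-→d16:-→d17:-→d18:-→d19:-→d20:H3→d21:-→d22:H4→d23:-→d24:H2 -> H2

== LOOKUPS ==
["H3","H3","H1","H1","H1","H1","H5","H3","H4","H1","H1","H2"]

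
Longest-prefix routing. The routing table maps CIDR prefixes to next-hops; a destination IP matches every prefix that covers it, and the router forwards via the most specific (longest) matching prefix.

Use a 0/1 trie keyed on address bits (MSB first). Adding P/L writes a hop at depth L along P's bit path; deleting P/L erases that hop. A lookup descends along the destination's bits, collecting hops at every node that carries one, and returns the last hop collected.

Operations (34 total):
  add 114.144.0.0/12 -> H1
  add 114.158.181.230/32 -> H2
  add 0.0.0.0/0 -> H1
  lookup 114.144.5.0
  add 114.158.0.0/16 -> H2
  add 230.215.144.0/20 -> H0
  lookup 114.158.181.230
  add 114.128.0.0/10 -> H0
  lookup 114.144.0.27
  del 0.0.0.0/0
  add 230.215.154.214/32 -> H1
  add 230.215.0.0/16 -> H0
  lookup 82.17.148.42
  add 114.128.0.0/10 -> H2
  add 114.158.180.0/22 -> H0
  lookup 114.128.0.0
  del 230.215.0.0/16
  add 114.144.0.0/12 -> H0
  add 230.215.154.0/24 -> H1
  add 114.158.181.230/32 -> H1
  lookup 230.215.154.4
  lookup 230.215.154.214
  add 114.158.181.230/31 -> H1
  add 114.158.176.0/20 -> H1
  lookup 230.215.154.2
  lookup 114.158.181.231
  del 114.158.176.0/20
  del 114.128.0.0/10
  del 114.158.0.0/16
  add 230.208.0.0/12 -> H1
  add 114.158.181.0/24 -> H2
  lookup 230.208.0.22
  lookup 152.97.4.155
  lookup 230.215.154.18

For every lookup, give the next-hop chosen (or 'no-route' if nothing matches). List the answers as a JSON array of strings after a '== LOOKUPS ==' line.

Apply in order:
  add 114.144.0.0/12 -> H1 at depth 12
  add 114.158.181.230/32 -> H2 at depth 32
  add 0.0.0.0/0 -> H1 at depth 0
  Q 114.144.5.0: descend 011100101001 ; hops seen [H1,H1] ; pick H1
  add 114.158.0.0/16 -> H2 at depth 16
  add 230.215.144.0/20 -> H0 at depth 20
  Q 114.158.181.230: descend 01110010100111101011010111100110 ; hops seen [H1,H1,H2,H2] ; pick H2
  add 114.128.0.0/10 -> H0 at depth 10
  Q 114.144.0.27: descend 011100101001 ; hops seen [H1,H0,H1] ; pick H1
  - 0.0.0.0/0 clear@0
  add 230.215.154.214/32 -> H1 at depth 32
  add 230.215.0.0/16 -> H0 at depth 16
  Q 82.17.148.42: descend 01 ; hops seen [∅] ; pick no-route
  add 114.128.0.0/10 -> H2 at depth 10
  add 114.158.180.0/22 -> H0 at depth 22
  Q 114.128.0.0: descend 01110010100 ; hops seen [H2] ; pick H2
  - 230.215.0.0/16 clear@16
  add 114.144.0.0/12 -> H0 at depth 12
  add 230.215.154.0/24 -> H1 at depth 24
  add 114.158.181.230/32 -> H1 at depth 32
  Q 230.215.154.4: descend 111001101101011110011010 ; hops seen [H0,H1] ; pick H1
  Q 230.215.154.214: descend 11100110110101111001101011010110 ; hops seen [H0,H1,H1] ; pick H1
  add 114.158.181.230/31 -> H1 at depth 31
  add 114.158.176.0/20 -> H1 at depth 20
  Q 230.215.154.2: descend 111001101101011110011010 ; hops seen [H0,H1] ; pick H1
  Q 114.158.181.231: descend 0111001010011110101101011110011 ; hops seen [H2,H0,H2,H1,H0,H1] ; pick H1
  - 114.158.176.0/20 clear@20
  - 114.128.0.0/10 clear@10
  - 114.158.0.0/16 clear@16
  add 230.208.0.0/12 -> H1 at depth 12
  add 114.158.181.0/24 -> H2 at depth 24
  Q 230.208.0.22: descend 1110011011010 ; hops seen [H1] ; pick H1
  Q 152.97.4.155: descend 1 ; hops seen [∅] ; pick no-route
  Q 230.215.154.18: descend 111001101101011110011010 ; hops seen [H1,H0,H1] ; pick H1

== LOOKUPS ==
["H1","H2","H1","no-route","H2","H1","H1","H1","H1","H1","no-route","H1"]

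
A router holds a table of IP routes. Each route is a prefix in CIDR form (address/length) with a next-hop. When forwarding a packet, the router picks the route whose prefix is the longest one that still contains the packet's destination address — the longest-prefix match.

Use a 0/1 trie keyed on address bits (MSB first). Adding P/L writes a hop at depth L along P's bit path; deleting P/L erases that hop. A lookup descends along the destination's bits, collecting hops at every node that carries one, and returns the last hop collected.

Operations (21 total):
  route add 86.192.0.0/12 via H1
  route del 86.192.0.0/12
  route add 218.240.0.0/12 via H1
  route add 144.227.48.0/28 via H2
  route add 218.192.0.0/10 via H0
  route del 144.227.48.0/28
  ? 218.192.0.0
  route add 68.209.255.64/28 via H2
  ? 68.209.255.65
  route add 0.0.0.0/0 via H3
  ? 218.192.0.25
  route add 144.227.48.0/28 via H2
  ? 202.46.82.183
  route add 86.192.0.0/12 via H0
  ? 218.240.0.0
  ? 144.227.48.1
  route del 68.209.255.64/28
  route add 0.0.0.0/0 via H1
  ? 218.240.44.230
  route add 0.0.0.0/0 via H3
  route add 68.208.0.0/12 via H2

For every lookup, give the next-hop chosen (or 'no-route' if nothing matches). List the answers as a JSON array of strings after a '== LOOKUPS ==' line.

Trace:
  + 86.192.0.0/12 (H1) depth=12
  - 86.192.0.0/12 clear@12
  + 218.240.0.0/12 (H1) depth=12
  + 144.227.48.0/28 (H2) depth=28
  + 218.192.0.0/10 (H0) depth=10
  - 144.227.48.0/28 clear@28
  ? 218.192.0.0  path d0:-→d1:-→d2:-→d3:-→d4:-→d5:-→d6:-→d7:-→d8:-→d9:-→d10:H0  best=H0
  + 68.209.255.64/28 (H2) depth=28
  ? 68.209.255.65  path d0:-→d1:-→d2:-→d3:-→d4:-→d5:-→d6:-→d7:-→d8:-→d9:-→d10:-→d11:-→d12:-→d13:-→d14:-→d15:-→d16:-→d17:-→d18:-→d19:-→d20:-→d21:-→d22:-→d23:-→d24:-→d25:-→d26:-→d27:-→d28:H2  best=H2
  + 0.0.0.0/0 (H3) depth=0
  ? 218.192.0.25  path d0:H3→d1:-→d2:-→d3:-→d4:-→d5:-→d6:-→d7:-→d8:-→d9:-→d10:H0  best=H0
  + 144.227.48.0/28 (H2) depth=28
  ? 202.46.82.183  path d0:H3→d1:-→d2:-→d3:-  best=H3
  + 86.192.0.0/12 (H0) depth=12
  ? 218.240.0.0  path d0:H3→d1:-→d2:-→d3:-→d4:-→d5:-→d6:-→d7:-→d8:-→d9:-→d10:H0→d11:-→d12:H1  best=H1
  ? 144.227.48.1  path d0:H3→d1:-→d2:-→d3:-→d4:-→d5:-→d6:-→d7:-→d8:-→d9:-→d10:-→d11:-→d12:-→d13:-→d14:-→d15:-→d16:-→d17:-→d18:-→d19:-→d20:-→d21:-→d22:-→d23:-→d24:-→d25:-→d26:-→d27:-→d28:H2  best=H2
  - 68.209.255.64/28 clear@28
  + 0.0.0.0/0 (H1) depth=0
  ? 218.240.44.230  path d0:H1→d1:-→d2:-→d3:-→d4:-→d5:-→d6:-→d7:-→d8:-→d9:-→d10:H0→d11:-→d12:H1  best=H1
  + 0.0.0.0/0 (H3) depth=0
  + 68.208.0.0/12 (H2) depth=12

== LOOKUPS ==
["H0","H2","H0","H3","H1","H2","H1"]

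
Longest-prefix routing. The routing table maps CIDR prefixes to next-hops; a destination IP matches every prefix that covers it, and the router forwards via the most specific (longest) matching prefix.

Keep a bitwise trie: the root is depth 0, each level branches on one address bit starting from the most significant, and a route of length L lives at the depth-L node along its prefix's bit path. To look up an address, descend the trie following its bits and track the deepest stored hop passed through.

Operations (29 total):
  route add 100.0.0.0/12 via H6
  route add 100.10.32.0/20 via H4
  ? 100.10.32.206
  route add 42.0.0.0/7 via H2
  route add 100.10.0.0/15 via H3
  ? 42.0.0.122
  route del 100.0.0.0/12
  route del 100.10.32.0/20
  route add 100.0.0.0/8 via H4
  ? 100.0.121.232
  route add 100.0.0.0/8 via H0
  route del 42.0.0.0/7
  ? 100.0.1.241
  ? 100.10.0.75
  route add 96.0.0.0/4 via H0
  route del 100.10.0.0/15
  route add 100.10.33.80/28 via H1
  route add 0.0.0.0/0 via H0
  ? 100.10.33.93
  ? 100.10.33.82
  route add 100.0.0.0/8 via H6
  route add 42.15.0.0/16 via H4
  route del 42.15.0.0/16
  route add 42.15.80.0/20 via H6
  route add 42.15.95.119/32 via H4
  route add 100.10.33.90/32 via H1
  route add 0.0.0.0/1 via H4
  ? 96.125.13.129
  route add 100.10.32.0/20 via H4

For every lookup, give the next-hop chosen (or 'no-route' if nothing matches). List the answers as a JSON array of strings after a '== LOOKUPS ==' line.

Trace:
  add 100.0.0.0/12 -> H6 at depth 12
  add 100.10.32.0/20 -> H4 at depth 20
  lookup 100.10.32.206: bits 01100100000010100010 walk d0:-→d1:-→d2:-→d3:-→d4:-→d5:-→d6:-→d7:-→d8:-→d9:-→d10:-→d11:-→d12:H6→d13:-→d14:-→d15:-→d16:-→d17:-→d18:-→d19:-→d20:H4 -> H4
  add 42.0.0.0/7 -> H2 at depth 7
  add 100.10.0.0/15 -> H3 at depth 15
  lookup 42.0.0.122: bits 0010101 walk d0:-→d1:-→d2:-→d3:-→d4:-→d5:-→d6:-→d7:H2 -> H2
  - 100.0.0.0/12 clear@12
  - 100.10.32.0/20 clear@20
  add 100.0.0.0/8 -> H4 at depth 8
  lookup 100.0.121.232: bits 011001000000 walk d0:-→d1:-→d2:-→d3:-→d4:-→d5:-→d6:-→d7:-→d8:H4→d9:-→d10:-→d11:-→d12:- -> H4
  add 100.0.0.0/8 -> H0 at depth 8
  - 42.0.0.0/7 clear@7
  lookup 100.0.1.241: bits 011001000000 walk d0:-→d1:-→d2:-→d3:-→d4:-→d5:-→d6:-→d7:-→d8:H0→d9:-→d10:-→d11:-→d12:- -> H0
  lookup 100.10.0.75: bits 011001000000101000 walk d0:-→d1:-→d2:-→d3:-→d4:-→d5:-→d6:-→d7:-→d8:H0→d9:-→d10:-→d11:-→d12:-→d13:-→d14:-→d15:H3→d16:-→d17:-→d18:- -> H3
  add 96.0.0.0/4 -> H0 at depth 4
  - 100.10.0.0/15 clear@15
  add 100.10.33.80/28 -> H1 at depth 28
  add 0.0.0.0/0 -> H0 at depth 0
  lookup 100.10.33.93: bits 0110010000001010001000010101 walk d0:H0→d1:-→d2:-→d3:-→d4:H0→d5:-→d6:-→d7:-→d8:H0→d9:-→d10:-→d11:-→d12:-→d13:-→d14:-→d15:-→d16:-→d17:-→d18:-→d19:-→d20:-→d21:-→d22:-→d23:-→d24:-→d25:-→d26:-→d27:-→d28:H1 -> H1
  lookup 100.10.33.82: bits 0110010000001010001000010101 walk d0:H0→d1:-→d2:-→d3:-→d4:H0→d5:-→d6:-→d7:-→d8:H0→d9:-→d10:-→d11:-→d12:-→d13:-→d14:-→d15:-→d16:-→d17:-→d18:-→d19:-→d20:-→d21:-→d22:-→d23:-→d24:-→d25:-→d26:-→d27:-→d28:H1 -> H1
  add 100.0.0.0/8 -> H6 at depth 8
  add 42.15.0.0/16 -> H4 at depth 16
  - 42.15.0.0/16 clear@16
  add 42.15.80.0/20 -> H6 at depth 20
  add 42.15.95.119/32 -> H4 at depth 32
  add 100.10.33.90/32 -> H1 at depth 32
  add 0.0.0.0/1 -> H4 at depth 1
  lookup 96.125.13.129: bits 01100 walk d0:H0→d1:H4→d2:-→d3:-→d4:H0→d5:- -> H0
  add 100.10.32.0/20 -> H4 at depth 20

== LOOKUPS ==
["H4","H2","H4","H0","H3","H1","H1","H0"]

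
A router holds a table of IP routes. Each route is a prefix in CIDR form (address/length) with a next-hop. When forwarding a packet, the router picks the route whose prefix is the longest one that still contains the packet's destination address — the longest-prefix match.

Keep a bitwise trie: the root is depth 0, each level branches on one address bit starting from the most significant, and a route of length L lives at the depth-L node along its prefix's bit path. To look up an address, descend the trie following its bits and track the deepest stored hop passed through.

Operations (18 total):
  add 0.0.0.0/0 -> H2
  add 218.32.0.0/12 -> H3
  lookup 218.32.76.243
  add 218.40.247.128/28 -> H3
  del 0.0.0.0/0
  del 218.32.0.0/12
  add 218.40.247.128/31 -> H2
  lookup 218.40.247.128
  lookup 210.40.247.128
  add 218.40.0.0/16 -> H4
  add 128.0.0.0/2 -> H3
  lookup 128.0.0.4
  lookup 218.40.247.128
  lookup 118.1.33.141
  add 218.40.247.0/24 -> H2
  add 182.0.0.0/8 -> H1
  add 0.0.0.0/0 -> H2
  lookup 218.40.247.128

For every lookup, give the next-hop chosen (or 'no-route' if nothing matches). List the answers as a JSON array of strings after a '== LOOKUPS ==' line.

Apply in order:
  + 0.0.0.0/0 (H2) depth=0
  + 218.32.0.0/12 (H3) depth=12
  Q 218.32.76.243: descend 110110100010 ; hops seen [H2,H3] ; pick H3
  + 218.40.247.128/28 (H3) depth=28
  - 0.0.0.0/0 clear@0
  - 218.32.0.0/12 clear@12
  + 218.40.247.128/31 (H2) depth=31
  Q 218.40.247.128: descend 1101101000101000111101111000000 ; hops seen [H3,H2] ; pick H2
  Q 210.40.247.128: descend 1101 ; hops seen [∅] ; pick no-route
  + 218.40.0.0/16 (H4) depth=16
  + 128.0.0.0/2 (H3) depth=2
  Q 128.0.0.4: descend 10 ; hops seen [H3] ; pick H3
  Q 218.40.247.128: descend 1101101000101000111101111000000 ; hops seen [H4,H3,H2] ; pick H2
  Q 118.1.33.141: descend ε ; hops seen [∅] ; pick no-route
  + 218.40.247.0/24 (H2) depth=24
  + 182.0.0.0/8 (H1) depth=8
  + 0.0.0.0/0 (H2) depth=0
  Q 218.40.247.128: descend 1101101000101000111101111000000 ; hops seen [H2,H4,H2,H3,H2] ; pick H2

== LOOKUPS ==
["H3","H2","no-route","H3","H2","no-route","H2"]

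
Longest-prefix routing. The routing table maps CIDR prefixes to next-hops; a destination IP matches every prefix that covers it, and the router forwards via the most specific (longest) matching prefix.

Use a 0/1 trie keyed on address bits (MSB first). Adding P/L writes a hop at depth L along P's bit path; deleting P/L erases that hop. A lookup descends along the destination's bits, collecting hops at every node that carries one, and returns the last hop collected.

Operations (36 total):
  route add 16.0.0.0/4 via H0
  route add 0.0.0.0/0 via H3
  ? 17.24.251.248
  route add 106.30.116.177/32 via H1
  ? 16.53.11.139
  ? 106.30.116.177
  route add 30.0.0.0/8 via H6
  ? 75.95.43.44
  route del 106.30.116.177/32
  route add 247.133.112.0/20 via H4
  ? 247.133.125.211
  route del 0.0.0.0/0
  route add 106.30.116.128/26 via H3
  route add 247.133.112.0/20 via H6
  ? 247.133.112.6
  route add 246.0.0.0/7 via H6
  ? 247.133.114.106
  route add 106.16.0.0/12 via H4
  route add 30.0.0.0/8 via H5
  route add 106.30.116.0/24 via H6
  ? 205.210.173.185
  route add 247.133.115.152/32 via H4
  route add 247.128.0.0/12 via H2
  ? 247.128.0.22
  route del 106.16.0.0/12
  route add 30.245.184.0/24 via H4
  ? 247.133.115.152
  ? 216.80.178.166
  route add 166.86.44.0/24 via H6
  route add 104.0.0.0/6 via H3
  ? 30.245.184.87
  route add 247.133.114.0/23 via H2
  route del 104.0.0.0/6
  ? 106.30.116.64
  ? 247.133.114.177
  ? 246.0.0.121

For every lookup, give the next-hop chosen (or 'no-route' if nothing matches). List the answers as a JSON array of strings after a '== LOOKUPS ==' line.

Apply in order:
  + 16.0.0.0/4 (H0) depth=4
  + 0.0.0.0/0 (H3) depth=0
  lookup 17.24.251.248: bits 0001 walk d0:H3→d1:-→d2:-→d3:-→d4:H0 -> H0
  + 106.30.116.177/32 (H1) depth=32
  lookup 16.53.11.139: bits 0001 walk d0:H3→d1:-→d2:-→d3:-→d4:H0 -> H0
  lookup 106.30.116.177: bits 01101010000111100111010010110001 walk d0:H3→d1:-→d2:-→d3:-→d4:-→d5:-→d6:-→d7:-→d8:-→d9:-→d10:-→d11:-→d12:-→d13:-→d14:-→d15:-→d16:-→d17:-→d18:-→d19:-→d20:-→d21:-→d22:-→d23:-→d24:-→d25:-→d26:-→d27:-→d28:-→d29:-→d30:-→d31:-→d32:H1 -> H1
  + 30.0.0.0/8 (H6) depth=8
  lookup 75.95.43.44: bits 01 walk d0:H3→d1:-→d2:- -> H3
  - 106.30.116.177/32 clear@32
  + 247.133.112.0/20 (H4) depth=20
  lookup 247.133.125.211: bits 11110111100001010111 walk d0:H3→d1:-→d2:-→d3:-→d4:-→d5:-→d6:-→d7:-→d8:-→d9:-→d10:-→d11:-→d12:-→d13:-→d14:-→d15:-→d16:-→d17:-→d18:-→d19:-→d20:H4 -> H4
  - 0.0.0.0/0 clear@0
  + 106.30.116.128/26 (H3) depth=26
  + 247.133.112.0/20 (H6) depth=20
  lookup 247.133.112.6: bits 11110111100001010111 walk d0:-→d1:-→d2:-→d3:-→d4:-→d5:-→d6:-→d7:-→d8:-→d9:-→d10:-→d11:-→d12:-→d13:-→d14:-→d15:-→d16:-→d17:-→d18:-→d19:-→d20:H6 -> H6
  + 246.0.0.0/7 (H6) depth=7
  lookup 247.133.114.106: bits 11110111100001010111 walk d0:-→d1:-→d2:-→d3:-→d4:-→d5:-→d6:-→d7:H6→d8:-→d9:-→d10:-→d11:-→d12:-→d13:-→d14:-→d15:-→d16:-→d17:-→d18:-→d19:-→d20:H6 -> H6
  + 106.16.0.0/12 (H4) depth=12
  + 30.0.0.0/8 (H5) depth=8
  + 106.30.116.0/24 (H6) depth=24
  lookup 205.210.173.185: bits 11 walk d0:-→d1:-→d2:- -> no-route
  + 247.133.115.152/32 (H4) depth=32
  + 247.128.0.0/12 (H2) depth=12
  lookup 247.128.0.22: bits 1111011110000 walk d0:-→d1:-→d2:-→d3:-→d4:-→d5:-→d6:-→d7:H6→d8:-→d9:-→d10:-→d11:-→d12:H2→d13:- -> H2
  - 106.16.0.0/12 clear@12
  + 30.245.184.0/24 (H4) depth=24
  lookup 247.133.115.152: bits 11110111100001010111001110011000 walk d0:-→d1:-→d2:-→d3:-→d4:-→d5:-→d6:-→d7:H6→d8:-→d9:-→d10:-→d11:-→d12:H2→d13:-→d14:-→d15:-→d16:-→d17:-→d18:-→d19:-→d20:H6→d21:-→d22:-→d23:-→d24:-→d25:-→d26:-→d27:-→d28:-→d29:-→d30:-→d31:-→d32:H4 -> H4
  lookup 216.80.178.166: bits 11 walk d0:-→d1:-→d2:- -> no-route
  + 166.86.44.0/24 (H6) depth=24
  + 104.0.0.0/6 (H3) depth=6
  lookup 30.245.184.87: bits 000111101111010110111000 walk d0:-→d1:-→d2:-→d3:-→d4:H0→d5:-→d6:-→d7:-→d8:H5→d9:-→d10:-→d11:-→d12:-→d13:-→d14:-→d15:-→d16:-→d17:-→d18:-→d19:-→d20:-→d21:-→d22:-→d23:-→d24:H4 -> H4
  + 247.133.114.0/23 (H2) depth=23
  - 104.0.0.0/6 clear@6
  lookup 106.30.116.64: bits 011010100001111001110100 walk d0:-→d1:-→d2:-→d3:-→d4:-→d5:-→d6:-→d7:-→d8:-→d9:-→d10:-→d11:-→d12:-→d13:-→d14:-→d15:-→d16:-→d17:-→d18:-→d19:-→d20:-→d21:-→d22:-→d23:-→d24:H6 -> H6
  lookup 247.133.114.177: bits 11110111100001010111001 walk d0:-→d1:-→d2:-→d3:-→d4:-→d5:-→d6:-→d7:H6→d8:-→d9:-→d10:-→d11:-→d12:H2→d13:-→d14:-→d15:-→d16:-→d17:-→d18:-→d19:-→d20:H6→d21:-→d22:-→d23:H2 -> H2
  lookup 246.0.0.121: bits 1111011 walk d0:-→d1:-→d2:-→d3:-→d4:-→d5:-→d6:-→d7:H6 -> H6

== LOOKUPS ==
["H0","H0","H1","H3","H4","H6","H6","no-route","H2","H4","no-route","H4","H6","H2","H6"]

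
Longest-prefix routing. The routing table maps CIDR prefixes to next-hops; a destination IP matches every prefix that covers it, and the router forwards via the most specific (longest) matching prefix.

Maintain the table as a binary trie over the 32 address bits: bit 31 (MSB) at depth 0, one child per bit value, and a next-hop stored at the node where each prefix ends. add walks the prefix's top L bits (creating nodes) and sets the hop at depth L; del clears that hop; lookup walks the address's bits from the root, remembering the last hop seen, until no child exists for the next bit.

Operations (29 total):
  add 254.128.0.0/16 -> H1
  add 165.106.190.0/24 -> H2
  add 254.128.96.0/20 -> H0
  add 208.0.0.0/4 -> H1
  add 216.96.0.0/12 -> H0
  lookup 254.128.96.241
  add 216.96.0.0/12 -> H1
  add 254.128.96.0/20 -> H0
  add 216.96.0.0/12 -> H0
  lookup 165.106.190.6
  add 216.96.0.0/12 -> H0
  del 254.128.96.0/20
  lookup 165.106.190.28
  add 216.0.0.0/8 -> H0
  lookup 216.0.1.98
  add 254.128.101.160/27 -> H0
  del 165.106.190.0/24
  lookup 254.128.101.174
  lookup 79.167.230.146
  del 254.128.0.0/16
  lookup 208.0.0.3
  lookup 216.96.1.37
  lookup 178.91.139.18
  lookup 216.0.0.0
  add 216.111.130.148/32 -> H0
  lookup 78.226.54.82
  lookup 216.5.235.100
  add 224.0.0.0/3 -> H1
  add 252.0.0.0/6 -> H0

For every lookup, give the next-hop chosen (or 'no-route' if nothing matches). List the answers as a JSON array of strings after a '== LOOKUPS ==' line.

Trace:
  add 254.128.0.0/16 -> H1 at depth 16
  add 165.106.190.0/24 -> H2 at depth 24
  add 254.128.96.0/20 -> H0 at depth 20
  add 208.0.0.0/4 -> H1 at depth 4
  add 216.96.0.0/12 -> H0 at depth 12
  ? 254.128.96.241  path d0:-→d1:-→d2:-→d3:-→d4:-→d5:-→d6:-→d7:-→d8:-→d9:-→d10:-→d11:-→d12:-→d13:-→d14:-→d15:-→d16:H1→d17:-→d18:-→d19:-→d20:H0  best=H0
  add 216.96.0.0/12 -> H1 at depth 12
  add 254.128.96.0/20 -> H0 at depth 20
  add 216.96.0.0/12 -> H0 at depth 12
  ? 165.106.190.6  path d0:-→d1:-→d2:-→d3:-→d4:-→d5:-→d6:-→d7:-→d8:-→d9:-→d10:-→d11:-→d12:-→d13:-→d14:-→d15:-→d16:-→d17:-→d18:-→d19:-→d20:-→d21:-→d22:-→d23:-→d24:H2  best=H2
  add 216.96.0.0/12 -> H0 at depth 12
  - 254.128.96.0/20 clear@20
  ? 165.106.190.28  path d0:-→d1:-→d2:-→d3:-→d4:-→d5:-→d6:-→d7:-→d8:-→d9:-→d10:-→d11:-→d12:-→d13:-→d14:-→d15:-→d16:-→d17:-→d18:-→d19:-→d20:-→d21:-→d22:-→d23:-→d24:H2  best=H2
  add 216.0.0.0/8 -> H0 at depth 8
  ? 216.0.1.98  path d0:-→d1:-→d2:-→d3:-→d4:H1→d5:-→d6:-→d7:-→d8:H0→d9:-  best=H0
  add 254.128.101.160/27 -> H0 at depth 27
  - 165.106.190.0/24 clear@24
  ? 254.128.101.174  path d0:-→d1:-→d2:-→d3:-→d4:-→d5:-→d6:-→d7:-→d8:-→d9:-→d10:-→d11:-→d12:-→d13:-→d14:-→d15:-→d16:H1→d17:-→d18:-→d19:-→d20:-→d21:-→d22:-→d23:-→d24:-→d25:-→d26:-→d27:H0  best=H0
  ? 79.167.230.146  path d0:-  best=no-route
  - 254.128.0.0/16 clear@16
  ? 208.0.0.3  path d0:-→d1:-→d2:-→d3:-→d4:H1  best=H1
  ? 216.96.1.37  path d0:-→d1:-→d2:-→d3:-→d4:H1→d5:-→d6:-→d7:-→d8:H0→d9:-→d10:-→d11:-→d12:H0  best=H0
  ? 178.91.139.18  path d0:-→d1:-→d2:-→d3:-  best=no-route
  ? 216.0.0.0  path d0:-→d1:-→d2:-→d3:-→d4:H1→d5:-→d6:-→d7:-→d8:H0→d9:-  best=H0
  add 216.111.130.148/32 -> H0 at depth 32
  ? 78.226.54.82  path d0:-  best=no-route
  ? 216.5.235.100  path d0:-→d1:-→d2:-→d3:-→d4:H1→d5:-→d6:-→d7:-→d8:H0→d9:-  best=H0
  add 224.0.0.0/3 -> H1 at depth 3
  add 252.0.0.0/6 -> H0 at depth 6

== LOOKUPS ==
["H0","H2","H2","H0","H0","no-route","H1","H0","no-route","H0","no-route","H0"]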